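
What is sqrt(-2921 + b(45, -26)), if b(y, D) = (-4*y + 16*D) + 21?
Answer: 2*I*sqrt(874) ≈ 59.127*I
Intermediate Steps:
b(y, D) = 21 - 4*y + 16*D
sqrt(-2921 + b(45, -26)) = sqrt(-2921 + (21 - 4*45 + 16*(-26))) = sqrt(-2921 + (21 - 180 - 416)) = sqrt(-2921 - 575) = sqrt(-3496) = 2*I*sqrt(874)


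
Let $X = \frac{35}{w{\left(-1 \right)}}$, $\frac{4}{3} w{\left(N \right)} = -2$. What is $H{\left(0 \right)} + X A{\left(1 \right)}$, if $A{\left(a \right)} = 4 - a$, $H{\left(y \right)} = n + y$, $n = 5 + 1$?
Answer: $-64$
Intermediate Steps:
$w{\left(N \right)} = - \frac{3}{2}$ ($w{\left(N \right)} = \frac{3}{4} \left(-2\right) = - \frac{3}{2}$)
$n = 6$
$H{\left(y \right)} = 6 + y$
$X = - \frac{70}{3}$ ($X = \frac{35}{- \frac{3}{2}} = 35 \left(- \frac{2}{3}\right) = - \frac{70}{3} \approx -23.333$)
$H{\left(0 \right)} + X A{\left(1 \right)} = \left(6 + 0\right) - \frac{70 \left(4 - 1\right)}{3} = 6 - \frac{70 \left(4 - 1\right)}{3} = 6 - 70 = -64$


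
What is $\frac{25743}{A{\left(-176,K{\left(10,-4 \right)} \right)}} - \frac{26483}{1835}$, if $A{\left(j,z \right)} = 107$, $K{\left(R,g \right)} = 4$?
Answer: $\frac{44404724}{196345} \approx 226.16$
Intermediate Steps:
$\frac{25743}{A{\left(-176,K{\left(10,-4 \right)} \right)}} - \frac{26483}{1835} = \frac{25743}{107} - \frac{26483}{1835} = \frac{44404724}{196345}$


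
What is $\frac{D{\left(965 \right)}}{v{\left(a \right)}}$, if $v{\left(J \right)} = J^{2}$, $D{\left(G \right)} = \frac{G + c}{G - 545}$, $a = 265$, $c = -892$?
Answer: $\frac{73}{29494500} \approx 2.475 \cdot 10^{-6}$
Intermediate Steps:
$D{\left(G \right)} = \frac{-892 + G}{-545 + G}$ ($D{\left(G \right)} = \frac{G - 892}{G - 545} = \frac{-892 + G}{G - 545} = \frac{-892 + G}{-545 + G}$)
$\frac{D{\left(965 \right)}}{v{\left(a \right)}} = \frac{\frac{1}{-545 + 965} \left(-892 + 965\right)}{265^{2}} = \frac{\frac{1}{420} \cdot 73}{70225} = \frac{1}{420} \cdot 73 \cdot \frac{1}{70225} = \frac{73}{420} \cdot \frac{1}{70225} = \frac{73}{29494500}$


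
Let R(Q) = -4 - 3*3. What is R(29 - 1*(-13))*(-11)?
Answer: 143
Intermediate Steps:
R(Q) = -13 (R(Q) = -4 - 9 = -13)
R(29 - 1*(-13))*(-11) = -13*(-11) = 143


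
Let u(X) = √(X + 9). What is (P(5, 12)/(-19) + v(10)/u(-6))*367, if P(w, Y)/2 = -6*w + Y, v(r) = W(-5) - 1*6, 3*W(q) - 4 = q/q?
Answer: 13212/19 - 4771*√3/9 ≈ -222.81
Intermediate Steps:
W(q) = 5/3 (W(q) = 4/3 + (q/q)/3 = 4/3 + (⅓)*1 = 4/3 + ⅓ = 5/3)
v(r) = -13/3 (v(r) = 5/3 - 1*6 = 5/3 - 6 = -13/3)
u(X) = √(9 + X)
P(w, Y) = -12*w + 2*Y (P(w, Y) = 2*(-6*w + Y) = 2*(Y - 6*w) = -12*w + 2*Y)
(P(5, 12)/(-19) + v(10)/u(-6))*367 = ((-12*5 + 2*12)/(-19) - 13/(3*√(9 - 6)))*367 = ((-60 + 24)*(-1/19) - 13*√3/3/3)*367 = (-36*(-1/19) - 13*√3/9)*367 = (36/19 - 13*√3/9)*367 = 13212/19 - 4771*√3/9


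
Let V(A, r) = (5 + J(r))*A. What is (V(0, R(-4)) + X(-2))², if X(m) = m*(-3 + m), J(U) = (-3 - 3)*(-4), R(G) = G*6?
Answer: 100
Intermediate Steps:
R(G) = 6*G
J(U) = 24 (J(U) = -6*(-4) = 24)
V(A, r) = 29*A (V(A, r) = (5 + 24)*A = 29*A)
(V(0, R(-4)) + X(-2))² = (29*0 - 2*(-3 - 2))² = (0 - 2*(-5))² = (0 + 10)² = 10² = 100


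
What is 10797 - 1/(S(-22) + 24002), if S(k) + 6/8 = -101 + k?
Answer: 1031253857/95513 ≈ 10797.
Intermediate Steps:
S(k) = -407/4 + k (S(k) = -3/4 + (-101 + k) = -407/4 + k)
10797 - 1/(S(-22) + 24002) = 10797 - 1/((-407/4 - 22) + 24002) = 10797 - 1/(-495/4 + 24002) = 10797 - 1/95513/4 = 10797 - 1*4/95513 = 10797 - 4/95513 = 1031253857/95513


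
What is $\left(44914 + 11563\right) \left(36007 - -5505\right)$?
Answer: $2344473224$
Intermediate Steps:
$\left(44914 + 11563\right) \left(36007 - -5505\right) = 56477 \left(36007 + \left(-4553 + 10058\right)\right) = 56477 \left(36007 + 5505\right) = 56477 \cdot 41512 = 2344473224$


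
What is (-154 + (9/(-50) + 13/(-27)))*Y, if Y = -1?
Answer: 208793/1350 ≈ 154.66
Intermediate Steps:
(-154 + (9/(-50) + 13/(-27)))*Y = (-154 + (9/(-50) + 13/(-27)))*(-1) = (-154 + (9*(-1/50) + 13*(-1/27)))*(-1) = (-154 + (-9/50 - 13/27))*(-1) = (-154 - 893/1350)*(-1) = -208793/1350*(-1) = 208793/1350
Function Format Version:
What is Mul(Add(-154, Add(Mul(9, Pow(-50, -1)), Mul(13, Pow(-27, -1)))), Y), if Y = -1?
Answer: Rational(208793, 1350) ≈ 154.66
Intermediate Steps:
Mul(Add(-154, Add(Mul(9, Pow(-50, -1)), Mul(13, Pow(-27, -1)))), Y) = Mul(Add(-154, Add(Mul(9, Pow(-50, -1)), Mul(13, Pow(-27, -1)))), -1) = Mul(Add(-154, Add(Mul(9, Rational(-1, 50)), Mul(13, Rational(-1, 27)))), -1) = Mul(Add(-154, Add(Rational(-9, 50), Rational(-13, 27))), -1) = Mul(Add(-154, Rational(-893, 1350)), -1) = Mul(Rational(-208793, 1350), -1) = Rational(208793, 1350)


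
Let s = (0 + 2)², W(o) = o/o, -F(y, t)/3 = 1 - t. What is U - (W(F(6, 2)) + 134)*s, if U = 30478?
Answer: 29938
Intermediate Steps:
F(y, t) = -3 + 3*t (F(y, t) = -3*(1 - t) = -3 + 3*t)
W(o) = 1
s = 4 (s = 2² = 4)
U - (W(F(6, 2)) + 134)*s = 30478 - (1 + 134)*4 = 30478 - 135*4 = 30478 - 1*540 = 30478 - 540 = 29938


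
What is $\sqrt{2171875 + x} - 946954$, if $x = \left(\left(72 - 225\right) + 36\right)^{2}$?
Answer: $-946954 + 2 \sqrt{546391} \approx -9.4548 \cdot 10^{5}$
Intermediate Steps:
$x = 13689$ ($x = \left(-153 + 36\right)^{2} = \left(-117\right)^{2} = 13689$)
$\sqrt{2171875 + x} - 946954 = \sqrt{2171875 + 13689} - 946954 = \sqrt{2185564} - 946954 = 2 \sqrt{546391} - 946954 = -946954 + 2 \sqrt{546391}$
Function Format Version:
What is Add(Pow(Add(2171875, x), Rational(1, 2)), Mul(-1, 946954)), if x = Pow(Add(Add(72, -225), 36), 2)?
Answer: Add(-946954, Mul(2, Pow(546391, Rational(1, 2)))) ≈ -9.4548e+5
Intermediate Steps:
x = 13689 (x = Pow(Add(-153, 36), 2) = Pow(-117, 2) = 13689)
Add(Pow(Add(2171875, x), Rational(1, 2)), Mul(-1, 946954)) = Add(Pow(Add(2171875, 13689), Rational(1, 2)), Mul(-1, 946954)) = Add(Pow(2185564, Rational(1, 2)), -946954) = Add(Mul(2, Pow(546391, Rational(1, 2))), -946954) = Add(-946954, Mul(2, Pow(546391, Rational(1, 2))))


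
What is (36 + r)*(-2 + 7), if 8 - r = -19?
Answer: 315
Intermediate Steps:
r = 27 (r = 8 - 1*(-19) = 8 + 19 = 27)
(36 + r)*(-2 + 7) = (36 + 27)*(-2 + 7) = 63*5 = 315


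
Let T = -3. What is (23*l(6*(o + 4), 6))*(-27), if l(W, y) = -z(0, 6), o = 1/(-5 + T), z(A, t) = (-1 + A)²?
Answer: 621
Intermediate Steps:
o = -⅛ (o = 1/(-5 - 3) = 1/(-8) = -⅛ ≈ -0.12500)
l(W, y) = -1 (l(W, y) = -(-1 + 0)² = -1*(-1)² = -1*1 = -1)
(23*l(6*(o + 4), 6))*(-27) = (23*(-1))*(-27) = -23*(-27) = 621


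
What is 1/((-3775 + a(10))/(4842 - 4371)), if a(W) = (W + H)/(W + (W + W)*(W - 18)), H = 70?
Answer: -7065/56633 ≈ -0.12475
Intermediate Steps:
a(W) = (70 + W)/(W + 2*W*(-18 + W)) (a(W) = (W + 70)/(W + (W + W)*(W - 18)) = (70 + W)/(W + (2*W)*(-18 + W)) = (70 + W)/(W + 2*W*(-18 + W)))
1/((-3775 + a(10))/(4842 - 4371)) = 1/((-3775 + (70 + 10)/(10*(-35 + 2*10)))/(4842 - 4371)) = 1/((-3775 + (⅒)*80/(-35 + 20))/471) = 1/((-3775 + (⅒)*80/(-15))*(1/471)) = 1/((-3775 + (⅒)*(-1/15)*80)*(1/471)) = 1/((-3775 - 8/15)*(1/471)) = 1/(-56633/15*1/471) = 1/(-56633/7065) = -7065/56633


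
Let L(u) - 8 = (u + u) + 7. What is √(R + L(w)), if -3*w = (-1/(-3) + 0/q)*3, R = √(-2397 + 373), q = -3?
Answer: √(129 + 18*I*√506)/3 ≈ 5.5475 + 4.0549*I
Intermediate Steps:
R = 2*I*√506 (R = √(-2024) = 2*I*√506 ≈ 44.989*I)
w = -⅓ (w = -(-1/(-3) + 0/(-3))*3/3 = -(-1*(-⅓) + 0*(-⅓))*3/3 = -(⅓ + 0)*3/3 = -3/9 = -⅓*1 = -⅓ ≈ -0.33333)
L(u) = 15 + 2*u (L(u) = 8 + ((u + u) + 7) = 8 + (2*u + 7) = 8 + (7 + 2*u) = 15 + 2*u)
√(R + L(w)) = √(2*I*√506 + (15 + 2*(-⅓))) = √(2*I*√506 + (15 - ⅔)) = √(2*I*√506 + 43/3) = √(43/3 + 2*I*√506)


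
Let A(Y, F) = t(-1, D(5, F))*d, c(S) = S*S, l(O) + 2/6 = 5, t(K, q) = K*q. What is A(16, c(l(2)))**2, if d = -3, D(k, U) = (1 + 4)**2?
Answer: 5625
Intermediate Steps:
D(k, U) = 25 (D(k, U) = 5**2 = 25)
l(O) = 14/3 (l(O) = -1/3 + 5 = 14/3)
c(S) = S**2
A(Y, F) = 75 (A(Y, F) = -1*25*(-3) = -25*(-3) = 75)
A(16, c(l(2)))**2 = 75**2 = 5625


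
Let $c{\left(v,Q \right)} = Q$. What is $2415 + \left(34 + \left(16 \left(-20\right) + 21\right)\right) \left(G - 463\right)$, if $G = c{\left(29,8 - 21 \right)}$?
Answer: $128555$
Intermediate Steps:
$G = -13$ ($G = 8 - 21 = -13$)
$2415 + \left(34 + \left(16 \left(-20\right) + 21\right)\right) \left(G - 463\right) = 2415 + \left(34 + \left(16 \left(-20\right) + 21\right)\right) \left(-13 - 463\right) = 2415 + \left(34 + \left(-320 + 21\right)\right) \left(-476\right) = 2415 + \left(34 - 299\right) \left(-476\right) = 2415 - -126140 = 2415 + 126140 = 128555$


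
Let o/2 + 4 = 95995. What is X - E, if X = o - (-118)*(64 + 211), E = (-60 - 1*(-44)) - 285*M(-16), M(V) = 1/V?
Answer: 3590883/16 ≈ 2.2443e+5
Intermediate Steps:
o = 191982 (o = -8 + 2*95995 = -8 + 191990 = 191982)
E = 29/16 (E = (-60 - 1*(-44)) - 285/(-16) = (-60 + 44) - 285*(-1/16) = -16 + 285/16 = 29/16 ≈ 1.8125)
X = 224432 (X = 191982 - (-118)*(64 + 211) = 191982 - (-118)*275 = 191982 - 1*(-32450) = 191982 + 32450 = 224432)
X - E = 224432 - 1*29/16 = 224432 - 29/16 = 3590883/16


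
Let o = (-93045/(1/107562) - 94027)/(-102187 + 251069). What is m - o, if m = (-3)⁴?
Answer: 10020259759/148882 ≈ 67303.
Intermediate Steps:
o = -10008200317/148882 (o = (-93045/1/107562 - 94027)/148882 = (-93045*107562 - 94027)*(1/148882) = (-10008106290 - 94027)*(1/148882) = -10008200317*1/148882 = -10008200317/148882 ≈ -67222.)
m = 81
m - o = 81 - 1*(-10008200317/148882) = 81 + 10008200317/148882 = 10020259759/148882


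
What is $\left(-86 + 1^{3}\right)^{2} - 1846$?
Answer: $5379$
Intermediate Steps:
$\left(-86 + 1^{3}\right)^{2} - 1846 = \left(-86 + 1\right)^{2} - 1846 = \left(-85\right)^{2} - 1846 = 7225 - 1846 = 5379$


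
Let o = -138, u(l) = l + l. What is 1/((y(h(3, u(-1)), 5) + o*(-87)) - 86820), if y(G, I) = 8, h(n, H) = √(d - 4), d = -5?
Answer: -1/74806 ≈ -1.3368e-5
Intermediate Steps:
u(l) = 2*l
h(n, H) = 3*I (h(n, H) = √(-5 - 4) = √(-9) = 3*I)
1/((y(h(3, u(-1)), 5) + o*(-87)) - 86820) = 1/((8 - 138*(-87)) - 86820) = 1/((8 + 12006) - 86820) = 1/(12014 - 86820) = 1/(-74806) = -1/74806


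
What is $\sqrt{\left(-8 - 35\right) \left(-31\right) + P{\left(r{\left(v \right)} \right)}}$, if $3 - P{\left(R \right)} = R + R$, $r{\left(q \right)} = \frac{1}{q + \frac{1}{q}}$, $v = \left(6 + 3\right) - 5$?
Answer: $\frac{4 \sqrt{24123}}{17} \approx 36.545$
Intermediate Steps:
$v = 4$ ($v = 9 - 5 = 4$)
$P{\left(R \right)} = 3 - 2 R$ ($P{\left(R \right)} = 3 - \left(R + R\right) = 3 - 2 R$)
$\sqrt{\left(-8 - 35\right) \left(-31\right) + P{\left(r{\left(v \right)} \right)}} = \sqrt{\left(-8 - 35\right) \left(-31\right) + \left(3 - 2 \frac{4}{1 + 4^{2}}\right)} = \sqrt{\left(-43\right) \left(-31\right) + \left(3 - 2 \frac{4}{1 + 16}\right)} = \sqrt{1333 + \left(3 - 2 \cdot \frac{4}{17}\right)} = \sqrt{1333 + \left(3 - 2 \cdot 4 \cdot \frac{1}{17}\right)} = \sqrt{1333 + \left(3 - \frac{8}{17}\right)} = \sqrt{1333 + \frac{43}{17}} = \sqrt{\frac{22704}{17}} = \frac{4 \sqrt{24123}}{17}$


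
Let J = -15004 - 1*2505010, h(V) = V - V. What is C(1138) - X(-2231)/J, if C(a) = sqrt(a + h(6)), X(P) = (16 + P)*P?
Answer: 4941665/2520014 + sqrt(1138) ≈ 35.695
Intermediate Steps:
X(P) = P*(16 + P)
h(V) = 0
J = -2520014 (J = -15004 - 2505010 = -2520014)
C(a) = sqrt(a) (C(a) = sqrt(a + 0) = sqrt(a))
C(1138) - X(-2231)/J = sqrt(1138) - (-2231*(16 - 2231))/(-2520014) = sqrt(1138) - (-2231*(-2215))*(-1)/2520014 = sqrt(1138) - 4941665*(-1)/2520014 = sqrt(1138) - 1*(-4941665/2520014) = sqrt(1138) + 4941665/2520014 = 4941665/2520014 + sqrt(1138)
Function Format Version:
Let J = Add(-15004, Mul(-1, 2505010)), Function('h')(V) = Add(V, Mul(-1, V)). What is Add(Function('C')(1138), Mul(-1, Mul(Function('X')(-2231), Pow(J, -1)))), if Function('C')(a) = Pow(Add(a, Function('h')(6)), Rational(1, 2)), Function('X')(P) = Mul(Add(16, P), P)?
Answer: Add(Rational(4941665, 2520014), Pow(1138, Rational(1, 2))) ≈ 35.695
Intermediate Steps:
Function('X')(P) = Mul(P, Add(16, P))
Function('h')(V) = 0
J = -2520014 (J = Add(-15004, -2505010) = -2520014)
Function('C')(a) = Pow(a, Rational(1, 2)) (Function('C')(a) = Pow(Add(a, 0), Rational(1, 2)) = Pow(a, Rational(1, 2)))
Add(Function('C')(1138), Mul(-1, Mul(Function('X')(-2231), Pow(J, -1)))) = Add(Pow(1138, Rational(1, 2)), Mul(-1, Mul(Mul(-2231, Add(16, -2231)), Pow(-2520014, -1)))) = Add(Pow(1138, Rational(1, 2)), Mul(-1, Mul(Mul(-2231, -2215), Rational(-1, 2520014)))) = Add(Pow(1138, Rational(1, 2)), Mul(-1, Mul(4941665, Rational(-1, 2520014)))) = Add(Pow(1138, Rational(1, 2)), Mul(-1, Rational(-4941665, 2520014))) = Add(Pow(1138, Rational(1, 2)), Rational(4941665, 2520014)) = Add(Rational(4941665, 2520014), Pow(1138, Rational(1, 2)))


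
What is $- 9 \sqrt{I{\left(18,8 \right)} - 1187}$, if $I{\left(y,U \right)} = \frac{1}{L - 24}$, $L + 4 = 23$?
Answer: $- \frac{36 i \sqrt{1855}}{5} \approx - 310.1 i$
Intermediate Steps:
$L = 19$ ($L = -4 + 23 = 19$)
$I{\left(y,U \right)} = - \frac{1}{5}$ ($I{\left(y,U \right)} = \frac{1}{19 - 24} = \frac{1}{-5} = - \frac{1}{5}$)
$- 9 \sqrt{I{\left(18,8 \right)} - 1187} = - 9 \sqrt{- \frac{1}{5} - 1187} = - 9 \sqrt{- \frac{5936}{5}} = - 9 \frac{4 i \sqrt{1855}}{5} = - \frac{36 i \sqrt{1855}}{5}$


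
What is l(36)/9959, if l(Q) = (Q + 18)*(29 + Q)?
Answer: 3510/9959 ≈ 0.35245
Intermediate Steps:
l(Q) = (18 + Q)*(29 + Q)
l(36)/9959 = (522 + 36² + 47*36)/9959 = (522 + 1296 + 1692)*(1/9959) = 3510*(1/9959) = 3510/9959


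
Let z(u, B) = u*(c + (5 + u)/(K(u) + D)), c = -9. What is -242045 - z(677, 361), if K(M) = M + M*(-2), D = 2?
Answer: -158805886/675 ≈ -2.3527e+5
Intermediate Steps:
K(M) = -M (K(M) = M - 2*M = -M)
z(u, B) = u*(-9 + (5 + u)/(2 - u)) (z(u, B) = u*(-9 + (5 + u)/(-u + 2)) = u*(-9 + (5 + u)/(2 - u)))
-242045 - z(677, 361) = -242045 - 677*(13 - 10*677)/(-2 + 677) = -242045 - 677*(13 - 6770)/675 = -242045 - 677*(-6757)/675 = -242045 - 1*(-4574489/675) = -242045 + 4574489/675 = -158805886/675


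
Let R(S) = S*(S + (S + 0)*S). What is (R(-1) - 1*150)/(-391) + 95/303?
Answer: 82595/118473 ≈ 0.69716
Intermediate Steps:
R(S) = S*(S + S²) (R(S) = S*(S + S*S) = S*(S + S²))
(R(-1) - 1*150)/(-391) + 95/303 = ((-1)²*(1 - 1) - 1*150)/(-391) + 95/303 = (1*0 - 150)*(-1/391) + 95*(1/303) = (0 - 150)*(-1/391) + 95/303 = -150*(-1/391) + 95/303 = 150/391 + 95/303 = 82595/118473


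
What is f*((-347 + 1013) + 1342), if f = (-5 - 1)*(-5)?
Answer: 60240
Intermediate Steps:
f = 30 (f = -6*(-5) = 30)
f*((-347 + 1013) + 1342) = 30*((-347 + 1013) + 1342) = 30*(666 + 1342) = 30*2008 = 60240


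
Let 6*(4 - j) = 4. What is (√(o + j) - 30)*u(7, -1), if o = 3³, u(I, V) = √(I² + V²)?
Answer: 5*√2*(-90 + √273)/3 ≈ -173.19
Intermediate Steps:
j = 10/3 (j = 4 - ⅙*4 = 4 - ⅔ = 10/3 ≈ 3.3333)
o = 27
(√(o + j) - 30)*u(7, -1) = (√(27 + 10/3) - 30)*√(7² + (-1)²) = (√(91/3) - 30)*√(49 + 1) = (√273/3 - 30)*√50 = (-30 + √273/3)*(5*√2) = 5*√2*(-30 + √273/3)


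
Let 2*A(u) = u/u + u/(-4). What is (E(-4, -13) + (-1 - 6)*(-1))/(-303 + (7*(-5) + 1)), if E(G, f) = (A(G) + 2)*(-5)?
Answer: 8/337 ≈ 0.023739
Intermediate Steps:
A(u) = ½ - u/8 (A(u) = (u/u + u/(-4))/2 = (1 + u*(-¼))/2 = (1 - u/4)/2 = ½ - u/8)
E(G, f) = -25/2 + 5*G/8 (E(G, f) = ((½ - G/8) + 2)*(-5) = (5/2 - G/8)*(-5) = -25/2 + 5*G/8)
(E(-4, -13) + (-1 - 6)*(-1))/(-303 + (7*(-5) + 1)) = ((-25/2 + (5/8)*(-4)) + (-1 - 6)*(-1))/(-303 + (7*(-5) + 1)) = ((-25/2 - 5/2) - 7*(-1))/(-303 + (-35 + 1)) = (-15 + 7)/(-303 - 34) = -8/(-337) = -8*(-1/337) = 8/337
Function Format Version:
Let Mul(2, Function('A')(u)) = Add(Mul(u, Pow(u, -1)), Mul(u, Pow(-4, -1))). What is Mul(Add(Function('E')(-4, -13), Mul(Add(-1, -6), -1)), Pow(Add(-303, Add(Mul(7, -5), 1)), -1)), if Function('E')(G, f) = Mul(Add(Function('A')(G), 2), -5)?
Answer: Rational(8, 337) ≈ 0.023739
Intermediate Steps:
Function('A')(u) = Add(Rational(1, 2), Mul(Rational(-1, 8), u)) (Function('A')(u) = Mul(Rational(1, 2), Add(Mul(u, Pow(u, -1)), Mul(u, Pow(-4, -1)))) = Mul(Rational(1, 2), Add(1, Mul(u, Rational(-1, 4)))) = Mul(Rational(1, 2), Add(1, Mul(Rational(-1, 4), u))) = Add(Rational(1, 2), Mul(Rational(-1, 8), u)))
Function('E')(G, f) = Add(Rational(-25, 2), Mul(Rational(5, 8), G)) (Function('E')(G, f) = Mul(Add(Add(Rational(1, 2), Mul(Rational(-1, 8), G)), 2), -5) = Mul(Add(Rational(5, 2), Mul(Rational(-1, 8), G)), -5) = Add(Rational(-25, 2), Mul(Rational(5, 8), G)))
Mul(Add(Function('E')(-4, -13), Mul(Add(-1, -6), -1)), Pow(Add(-303, Add(Mul(7, -5), 1)), -1)) = Mul(Add(Add(Rational(-25, 2), Mul(Rational(5, 8), -4)), Mul(Add(-1, -6), -1)), Pow(Add(-303, Add(Mul(7, -5), 1)), -1)) = Mul(Add(Add(Rational(-25, 2), Rational(-5, 2)), Mul(-7, -1)), Pow(Add(-303, Add(-35, 1)), -1)) = Mul(Add(-15, 7), Pow(Add(-303, -34), -1)) = Mul(-8, Pow(-337, -1)) = Mul(-8, Rational(-1, 337)) = Rational(8, 337)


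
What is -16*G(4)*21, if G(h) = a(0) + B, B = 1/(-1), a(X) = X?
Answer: 336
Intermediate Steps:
B = -1
G(h) = -1 (G(h) = 0 - 1 = -1)
-16*G(4)*21 = -16*(-1)*21 = 16*21 = 336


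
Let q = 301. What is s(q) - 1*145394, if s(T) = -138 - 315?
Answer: -145847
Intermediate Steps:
s(T) = -453
s(q) - 1*145394 = -453 - 1*145394 = -453 - 145394 = -145847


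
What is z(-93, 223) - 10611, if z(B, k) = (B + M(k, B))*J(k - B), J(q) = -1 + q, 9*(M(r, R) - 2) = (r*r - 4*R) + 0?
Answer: 1714259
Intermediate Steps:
M(r, R) = 2 - 4*R/9 + r**2/9 (M(r, R) = 2 + ((r*r - 4*R) + 0)/9 = 2 + ((r**2 - 4*R) + 0)/9 = 2 + (r**2 - 4*R)/9 = 2 + (-4*R/9 + r**2/9) = 2 - 4*R/9 + r**2/9)
z(B, k) = (-1 + k - B)*(2 + k**2/9 + 5*B/9) (z(B, k) = (B + (2 - 4*B/9 + k**2/9))*(-1 + (k - B)) = (2 + k**2/9 + 5*B/9)*(-1 + k - B) = (-1 + k - B)*(2 + k**2/9 + 5*B/9))
z(-93, 223) - 10611 = -(1 - 93 - 1*223)*(18 + 223**2 + 5*(-93))/9 - 10611 = -(1 - 93 - 223)*(18 + 49729 - 465)/9 - 10611 = -1/9*(-315)*49282 - 10611 = 1724870 - 10611 = 1714259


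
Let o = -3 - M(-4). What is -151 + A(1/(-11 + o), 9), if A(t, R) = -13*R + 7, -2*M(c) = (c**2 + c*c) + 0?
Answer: -261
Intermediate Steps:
M(c) = -c**2 (M(c) = -((c**2 + c*c) + 0)/2 = -((c**2 + c**2) + 0)/2 = -(2*c**2 + 0)/2 = -c**2)
o = 13 (o = -3 - (-1)*(-4)**2 = -3 - (-1)*16 = -3 - 1*(-16) = -3 + 16 = 13)
A(t, R) = 7 - 13*R
-151 + A(1/(-11 + o), 9) = -151 + (7 - 13*9) = -151 + (7 - 117) = -151 - 110 = -261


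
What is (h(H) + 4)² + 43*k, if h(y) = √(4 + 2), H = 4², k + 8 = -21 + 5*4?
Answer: -365 + 8*√6 ≈ -345.40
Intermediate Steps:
k = -9 (k = -8 + (-21 + 5*4) = -8 + (-21 + 20) = -8 - 1 = -9)
H = 16
h(y) = √6
(h(H) + 4)² + 43*k = (√6 + 4)² + 43*(-9) = (4 + √6)² - 387 = -387 + (4 + √6)²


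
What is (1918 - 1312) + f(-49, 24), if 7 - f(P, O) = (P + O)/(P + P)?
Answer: 60049/98 ≈ 612.75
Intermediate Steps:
f(P, O) = 7 - (O + P)/(2*P) (f(P, O) = 7 - (P + O)/(P + P) = 7 - (O + P)/(2*P))
(1918 - 1312) + f(-49, 24) = (1918 - 1312) + (½)*(-1*24 + 13*(-49))/(-49) = 606 + (½)*(-1/49)*(-24 - 637) = 606 + (½)*(-1/49)*(-661) = 606 + 661/98 = 60049/98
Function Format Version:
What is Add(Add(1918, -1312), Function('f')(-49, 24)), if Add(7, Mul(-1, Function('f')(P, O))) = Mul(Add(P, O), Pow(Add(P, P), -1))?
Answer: Rational(60049, 98) ≈ 612.75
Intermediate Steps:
Function('f')(P, O) = Add(7, Mul(Rational(-1, 2), Pow(P, -1), Add(O, P))) (Function('f')(P, O) = Add(7, Mul(-1, Mul(Add(P, O), Pow(Add(P, P), -1)))) = Add(7, Mul(-1, Mul(Add(O, P), Pow(Mul(2, P), -1)))) = Add(7, Mul(-1, Mul(Add(O, P), Mul(Rational(1, 2), Pow(P, -1))))) = Add(7, Mul(-1, Mul(Rational(1, 2), Pow(P, -1), Add(O, P)))) = Add(7, Mul(Rational(-1, 2), Pow(P, -1), Add(O, P))))
Add(Add(1918, -1312), Function('f')(-49, 24)) = Add(Add(1918, -1312), Mul(Rational(1, 2), Pow(-49, -1), Add(Mul(-1, 24), Mul(13, -49)))) = Add(606, Mul(Rational(1, 2), Rational(-1, 49), Add(-24, -637))) = Add(606, Mul(Rational(1, 2), Rational(-1, 49), -661)) = Add(606, Rational(661, 98)) = Rational(60049, 98)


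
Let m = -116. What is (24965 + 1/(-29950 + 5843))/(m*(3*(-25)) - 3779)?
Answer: 601831254/118630547 ≈ 5.0732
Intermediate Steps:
(24965 + 1/(-29950 + 5843))/(m*(3*(-25)) - 3779) = (24965 + 1/(-29950 + 5843))/(-348*(-25) - 3779) = (24965 + 1/(-24107))/(-116*(-75) - 3779) = (24965 - 1/24107)/(8700 - 3779) = (601831254/24107)/4921 = (601831254/24107)*(1/4921) = 601831254/118630547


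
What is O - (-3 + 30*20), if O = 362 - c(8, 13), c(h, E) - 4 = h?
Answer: -247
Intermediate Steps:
c(h, E) = 4 + h
O = 350 (O = 362 - (4 + 8) = 362 - 1*12 = 362 - 12 = 350)
O - (-3 + 30*20) = 350 - (-3 + 30*20) = 350 - (-3 + 600) = 350 - 1*597 = 350 - 597 = -247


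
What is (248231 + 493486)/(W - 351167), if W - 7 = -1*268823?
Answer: -82413/68887 ≈ -1.1964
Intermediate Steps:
W = -268816 (W = 7 - 1*268823 = 7 - 268823 = -268816)
(248231 + 493486)/(W - 351167) = (248231 + 493486)/(-268816 - 351167) = 741717/(-619983) = 741717*(-1/619983) = -82413/68887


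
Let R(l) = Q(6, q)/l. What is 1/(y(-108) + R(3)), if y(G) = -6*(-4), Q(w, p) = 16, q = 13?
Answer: 3/88 ≈ 0.034091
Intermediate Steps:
R(l) = 16/l
y(G) = 24
1/(y(-108) + R(3)) = 1/(24 + 16/3) = 1/(88/3) = 3/88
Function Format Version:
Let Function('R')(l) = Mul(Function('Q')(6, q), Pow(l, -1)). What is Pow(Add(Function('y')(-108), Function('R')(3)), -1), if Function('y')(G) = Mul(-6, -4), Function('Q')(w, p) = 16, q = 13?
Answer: Rational(3, 88) ≈ 0.034091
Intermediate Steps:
Function('R')(l) = Mul(16, Pow(l, -1))
Function('y')(G) = 24
Pow(Add(Function('y')(-108), Function('R')(3)), -1) = Pow(Add(24, Mul(16, Pow(3, -1))), -1) = Pow(Add(24, Mul(16, Rational(1, 3))), -1) = Pow(Add(24, Rational(16, 3)), -1) = Pow(Rational(88, 3), -1) = Rational(3, 88)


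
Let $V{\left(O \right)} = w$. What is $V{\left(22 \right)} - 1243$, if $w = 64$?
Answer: $-1179$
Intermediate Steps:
$V{\left(O \right)} = 64$
$V{\left(22 \right)} - 1243 = 64 - 1243 = -1179$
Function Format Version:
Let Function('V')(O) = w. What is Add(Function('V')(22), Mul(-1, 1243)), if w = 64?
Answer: -1179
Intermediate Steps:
Function('V')(O) = 64
Add(Function('V')(22), Mul(-1, 1243)) = Add(64, Mul(-1, 1243)) = Add(64, -1243) = -1179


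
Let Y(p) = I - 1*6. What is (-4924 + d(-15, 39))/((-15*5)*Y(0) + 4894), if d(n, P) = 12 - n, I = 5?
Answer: -4897/4969 ≈ -0.98551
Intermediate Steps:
Y(p) = -1 (Y(p) = 5 - 1*6 = 5 - 6 = -1)
(-4924 + d(-15, 39))/((-15*5)*Y(0) + 4894) = (-4924 + (12 - 1*(-15)))/(-15*5*(-1) + 4894) = (-4924 + (12 + 15))/(-75*(-1) + 4894) = (-4924 + 27)/(75 + 4894) = -4897/4969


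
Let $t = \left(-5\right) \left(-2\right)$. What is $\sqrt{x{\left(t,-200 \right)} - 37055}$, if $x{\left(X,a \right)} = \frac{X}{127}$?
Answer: $\frac{5 i \sqrt{23906353}}{127} \approx 192.5 i$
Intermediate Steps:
$t = 10$
$x{\left(X,a \right)} = \frac{X}{127}$ ($x{\left(X,a \right)} = X \frac{1}{127} = \frac{X}{127}$)
$\sqrt{x{\left(t,-200 \right)} - 37055} = \sqrt{\frac{1}{127} \cdot 10 - 37055} = \sqrt{\frac{10}{127} - 37055} = \sqrt{- \frac{4705975}{127}} = \frac{5 i \sqrt{23906353}}{127}$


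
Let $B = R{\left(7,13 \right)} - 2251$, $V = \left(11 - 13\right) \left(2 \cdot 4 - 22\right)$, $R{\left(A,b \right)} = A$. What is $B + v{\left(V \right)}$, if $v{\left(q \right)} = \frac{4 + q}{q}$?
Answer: $- \frac{15700}{7} \approx -2242.9$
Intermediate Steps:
$V = 28$ ($V = - 2 \left(8 - 22\right) = \left(-2\right) \left(-14\right) = 28$)
$v{\left(q \right)} = \frac{4 + q}{q}$
$B = -2244$ ($B = 7 - 2251 = -2244$)
$B + v{\left(V \right)} = -2244 + \frac{4 + 28}{28} = -2244 + \frac{1}{28} \cdot 32 = -2244 + \frac{8}{7} = - \frac{15700}{7}$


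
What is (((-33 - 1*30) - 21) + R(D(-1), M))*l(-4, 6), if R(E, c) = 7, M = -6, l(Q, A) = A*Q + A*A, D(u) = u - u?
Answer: -924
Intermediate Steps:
D(u) = 0
l(Q, A) = A² + A*Q (l(Q, A) = A*Q + A² = A² + A*Q)
(((-33 - 1*30) - 21) + R(D(-1), M))*l(-4, 6) = (((-33 - 1*30) - 21) + 7)*(6*(6 - 4)) = (((-33 - 30) - 21) + 7)*(6*2) = ((-63 - 21) + 7)*12 = (-84 + 7)*12 = -77*12 = -924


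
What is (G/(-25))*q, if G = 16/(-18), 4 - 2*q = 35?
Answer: -124/225 ≈ -0.55111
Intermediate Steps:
q = -31/2 (q = 2 - 1/2*35 = 2 - 35/2 = -31/2 ≈ -15.500)
G = -8/9 (G = 16*(-1/18) = -8/9 ≈ -0.88889)
(G/(-25))*q = -8/9/(-25)*(-31/2) = -8/9*(-1/25)*(-31/2) = (8/225)*(-31/2) = -124/225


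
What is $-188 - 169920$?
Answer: $-170108$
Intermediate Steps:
$-188 - 169920 = -170108$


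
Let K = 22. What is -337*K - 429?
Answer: -7843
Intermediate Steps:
-337*K - 429 = -337*22 - 429 = -7414 - 429 = -7843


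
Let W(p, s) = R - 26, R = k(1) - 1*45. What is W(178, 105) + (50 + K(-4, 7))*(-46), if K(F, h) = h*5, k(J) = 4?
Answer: -3977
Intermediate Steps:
K(F, h) = 5*h
R = -41 (R = 4 - 1*45 = 4 - 45 = -41)
W(p, s) = -67 (W(p, s) = -41 - 26 = -67)
W(178, 105) + (50 + K(-4, 7))*(-46) = -67 + (50 + 5*7)*(-46) = -67 + (50 + 35)*(-46) = -67 + 85*(-46) = -67 - 3910 = -3977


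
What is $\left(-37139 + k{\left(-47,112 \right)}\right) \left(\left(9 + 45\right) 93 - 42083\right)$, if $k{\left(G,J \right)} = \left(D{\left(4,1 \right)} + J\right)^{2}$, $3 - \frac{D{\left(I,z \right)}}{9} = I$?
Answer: $983228330$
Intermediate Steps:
$D{\left(I,z \right)} = 27 - 9 I$
$k{\left(G,J \right)} = \left(-9 + J\right)^{2}$ ($k{\left(G,J \right)} = \left(\left(27 - 36\right) + J\right)^{2} = \left(-9 + J\right)^{2}$)
$\left(-37139 + k{\left(-47,112 \right)}\right) \left(\left(9 + 45\right) 93 - 42083\right) = \left(-37139 + \left(-9 + 112\right)^{2}\right) \left(\left(9 + 45\right) 93 - 42083\right) = \left(-37139 + 103^{2}\right) \left(54 \cdot 93 - 42083\right) = \left(-37139 + 10609\right) \left(5022 - 42083\right) = \left(-26530\right) \left(-37061\right) = 983228330$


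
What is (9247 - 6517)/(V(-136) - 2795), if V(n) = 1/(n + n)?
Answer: -742560/760241 ≈ -0.97674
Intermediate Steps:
V(n) = 1/(2*n)
(9247 - 6517)/(V(-136) - 2795) = (9247 - 6517)/((½)/(-136) - 2795) = 2730/((½)*(-1/136) - 2795) = 2730/(-1/272 - 2795) = 2730/(-760241/272) = 2730*(-272/760241) = -742560/760241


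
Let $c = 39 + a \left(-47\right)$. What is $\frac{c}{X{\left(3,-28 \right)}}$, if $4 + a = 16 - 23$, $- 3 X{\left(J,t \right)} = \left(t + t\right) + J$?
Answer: $\frac{1668}{53} \approx 31.472$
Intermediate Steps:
$X{\left(J,t \right)} = - \frac{2 t}{3} - \frac{J}{3}$ ($X{\left(J,t \right)} = - \frac{\left(t + t\right) + J}{3} = - \frac{2 t + J}{3} = - \frac{J + 2 t}{3} = - \frac{2 t}{3} - \frac{J}{3}$)
$a = -11$ ($a = -4 + \left(16 - 23\right) = -4 - 7 = -11$)
$c = 556$ ($c = 39 - -517 = 39 + 517 = 556$)
$\frac{c}{X{\left(3,-28 \right)}} = \frac{556}{\left(- \frac{2}{3}\right) \left(-28\right) - 1} = \frac{556}{\frac{56}{3} - 1} = \frac{556}{\frac{53}{3}} = 556 \cdot \frac{3}{53} = \frac{1668}{53}$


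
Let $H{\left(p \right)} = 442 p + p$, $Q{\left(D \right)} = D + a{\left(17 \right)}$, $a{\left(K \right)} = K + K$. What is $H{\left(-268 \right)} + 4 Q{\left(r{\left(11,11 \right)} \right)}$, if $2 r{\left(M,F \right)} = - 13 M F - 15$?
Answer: $-121764$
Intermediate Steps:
$r{\left(M,F \right)} = - \frac{15}{2} - \frac{13 F M}{2}$ ($r{\left(M,F \right)} = \frac{- 13 M F - 15}{2} = \frac{- 13 F M - 15}{2} = \frac{-15 - 13 F M}{2} = - \frac{15}{2} - \frac{13 F M}{2}$)
$a{\left(K \right)} = 2 K$
$Q{\left(D \right)} = 34 + D$ ($Q{\left(D \right)} = D + 2 \cdot 17 = D + 34 = 34 + D$)
$H{\left(p \right)} = 443 p$
$H{\left(-268 \right)} + 4 Q{\left(r{\left(11,11 \right)} \right)} = 443 \left(-268\right) + 4 \left(34 - \left(\frac{15}{2} + \frac{143}{2} \cdot 11\right)\right) = -118724 + 4 \left(34 - 794\right) = -118724 + 4 \left(-760\right) = -118724 - 3040 = -121764$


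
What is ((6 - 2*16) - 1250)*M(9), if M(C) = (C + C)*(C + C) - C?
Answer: -401940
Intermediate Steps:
M(C) = -C + 4*C² (M(C) = (2*C)*(2*C) - C = 4*C² - C = -C + 4*C²)
((6 - 2*16) - 1250)*M(9) = ((6 - 2*16) - 1250)*(9*(-1 + 4*9)) = ((6 - 32) - 1250)*(9*(-1 + 36)) = (-26 - 1250)*(9*35) = -1276*315 = -401940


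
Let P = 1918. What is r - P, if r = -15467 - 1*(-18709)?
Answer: 1324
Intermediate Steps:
r = 3242 (r = -15467 + 18709 = 3242)
r - P = 3242 - 1*1918 = 3242 - 1918 = 1324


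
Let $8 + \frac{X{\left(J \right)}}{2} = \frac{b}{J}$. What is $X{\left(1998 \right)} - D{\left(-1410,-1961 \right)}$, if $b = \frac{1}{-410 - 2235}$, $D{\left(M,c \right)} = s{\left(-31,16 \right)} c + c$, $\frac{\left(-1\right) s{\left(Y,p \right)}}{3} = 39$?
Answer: $- \frac{601114623661}{2642355} \approx -2.2749 \cdot 10^{5}$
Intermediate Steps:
$s{\left(Y,p \right)} = -117$ ($s{\left(Y,p \right)} = \left(-3\right) 39 = -117$)
$D{\left(M,c \right)} = - 116 c$ ($D{\left(M,c \right)} = - 117 c + c = - 116 c$)
$b = - \frac{1}{2645}$ ($b = \frac{1}{-2645} = - \frac{1}{2645} \approx -0.00037807$)
$X{\left(J \right)} = -16 - \frac{2}{2645 J}$ ($X{\left(J \right)} = -16 + 2 \left(- \frac{1}{2645 J}\right) = -16 - \frac{2}{2645 J}$)
$X{\left(1998 \right)} - D{\left(-1410,-1961 \right)} = \left(-16 - \frac{2}{2645 \cdot 1998}\right) - \left(-116\right) \left(-1961\right) = \left(-16 - \frac{1}{2642355}\right) - 227476 = - \frac{42277681}{2642355} - 227476 = - \frac{601114623661}{2642355}$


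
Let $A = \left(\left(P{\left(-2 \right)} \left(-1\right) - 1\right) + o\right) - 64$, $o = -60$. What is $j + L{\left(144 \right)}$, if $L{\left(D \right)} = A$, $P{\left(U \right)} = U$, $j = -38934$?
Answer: $-39057$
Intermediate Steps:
$A = -123$ ($A = \left(\left(\left(-2\right) \left(-1\right) - 1\right) - 60\right) - 64 = \left(\left(2 - 1\right) - 60\right) - 64 = \left(1 - 60\right) - 64 = -59 - 64 = -123$)
$L{\left(D \right)} = -123$
$j + L{\left(144 \right)} = -38934 - 123 = -39057$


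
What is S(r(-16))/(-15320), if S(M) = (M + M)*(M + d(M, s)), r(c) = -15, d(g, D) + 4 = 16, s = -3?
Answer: -9/1532 ≈ -0.0058747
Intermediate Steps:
d(g, D) = 12 (d(g, D) = -4 + 16 = 12)
S(M) = 2*M*(12 + M) (S(M) = (M + M)*(M + 12) = (2*M)*(12 + M) = 2*M*(12 + M))
S(r(-16))/(-15320) = (2*(-15)*(12 - 15))/(-15320) = (2*(-15)*(-3))*(-1/15320) = 90*(-1/15320) = -9/1532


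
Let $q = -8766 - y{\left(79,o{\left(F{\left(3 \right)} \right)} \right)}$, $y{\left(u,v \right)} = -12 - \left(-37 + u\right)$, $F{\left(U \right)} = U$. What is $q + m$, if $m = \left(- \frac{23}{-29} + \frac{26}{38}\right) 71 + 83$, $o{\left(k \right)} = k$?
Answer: $- \frac{4696785}{551} \approx -8524.1$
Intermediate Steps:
$y{\left(u,v \right)} = 25 - u$
$q = -8712$ ($q = -8766 - \left(25 - 79\right) = -8766 - -54 = -8766 + 54 = -8712$)
$m = \frac{103527}{551}$ ($m = \left(\left(-23\right) \left(- \frac{1}{29}\right) + 26 \cdot \frac{1}{38}\right) 71 + 83 = \left(\frac{23}{29} + \frac{13}{19}\right) 71 + 83 = \frac{814}{551} \cdot 71 + 83 = \frac{57794}{551} + 83 = \frac{103527}{551} \approx 187.89$)
$q + m = -8712 + \frac{103527}{551} = - \frac{4696785}{551}$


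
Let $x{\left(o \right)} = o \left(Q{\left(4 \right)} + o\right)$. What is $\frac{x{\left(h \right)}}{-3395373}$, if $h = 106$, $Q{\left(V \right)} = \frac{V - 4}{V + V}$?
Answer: $- \frac{11236}{3395373} \approx -0.0033092$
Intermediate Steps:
$Q{\left(V \right)} = \frac{-4 + V}{2 V}$
$x{\left(o \right)} = o^{2}$ ($x{\left(o \right)} = o \left(\frac{-4 + 4}{2 \cdot 4} + o\right) = o \left(\frac{1}{2} \cdot \frac{1}{4} \cdot 0 + o\right) = o \left(0 + o\right) = o o = o^{2}$)
$\frac{x{\left(h \right)}}{-3395373} = \frac{106^{2}}{-3395373} = 11236 \left(- \frac{1}{3395373}\right) = - \frac{11236}{3395373}$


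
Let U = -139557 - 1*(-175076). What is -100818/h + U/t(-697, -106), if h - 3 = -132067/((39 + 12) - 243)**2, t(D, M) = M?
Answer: 393192033187/2276350 ≈ 1.7273e+5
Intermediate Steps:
h = -21475/36864 (h = 3 - 132067/((39 + 12) - 243)**2 = 3 - 132067/(51 - 243)**2 = 3 - 132067/((-192)**2) = 3 - 132067/36864 = -21475/36864 ≈ -0.58255)
U = 35519 (U = -139557 + 175076 = 35519)
-100818/h + U/t(-697, -106) = -100818/(-21475/36864) + 35519/(-106) = -100818*(-36864/21475) + 35519*(-1/106) = 3716554752/21475 - 35519/106 = 393192033187/2276350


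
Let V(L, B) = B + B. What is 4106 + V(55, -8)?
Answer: 4090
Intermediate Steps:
V(L, B) = 2*B
4106 + V(55, -8) = 4106 + 2*(-8) = 4106 - 16 = 4090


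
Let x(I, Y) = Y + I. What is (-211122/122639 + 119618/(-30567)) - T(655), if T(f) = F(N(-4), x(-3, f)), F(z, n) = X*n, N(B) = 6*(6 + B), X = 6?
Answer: -14686062294532/3748706313 ≈ -3917.6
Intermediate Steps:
N(B) = 36 + 6*B
x(I, Y) = I + Y
F(z, n) = 6*n
T(f) = -18 + 6*f (T(f) = 6*(-3 + f) = -18 + 6*f)
(-211122/122639 + 119618/(-30567)) - T(655) = (-211122/122639 + 119618/(-30567)) - (-18 + 6*655) = (-211122*1/122639 + 119618*(-1/30567)) - (-18 + 3930) = (-211122/122639 - 119618/30567) - 1*3912 = -21123198076/3748706313 - 3912 = -14686062294532/3748706313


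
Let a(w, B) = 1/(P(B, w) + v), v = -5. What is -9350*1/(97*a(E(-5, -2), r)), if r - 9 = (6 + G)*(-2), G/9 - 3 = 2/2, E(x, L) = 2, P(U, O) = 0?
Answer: 46750/97 ≈ 481.96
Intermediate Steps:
G = 36 (G = 27 + 9*(2/2) = 27 + 9*(2*(½)) = 27 + 9*1 = 27 + 9 = 36)
r = -75 (r = 9 + (6 + 36)*(-2) = 9 + 42*(-2) = 9 - 84 = -75)
a(w, B) = -⅕ (a(w, B) = 1/(0 - 5) = 1/(-5) = -⅕)
-9350*1/(97*a(E(-5, -2), r)) = -9350/(97*(-⅕)) = -9350/(-97/5) = -9350*(-5/97) = 46750/97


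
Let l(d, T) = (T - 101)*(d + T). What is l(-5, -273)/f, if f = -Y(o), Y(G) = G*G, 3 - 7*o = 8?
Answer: -5094628/25 ≈ -2.0379e+5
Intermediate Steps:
o = -5/7 (o = 3/7 - ⅐*8 = 3/7 - 8/7 = -5/7 ≈ -0.71429)
Y(G) = G²
l(d, T) = (-101 + T)*(T + d)
f = -25/49 (f = -(-5/7)² = -1*25/49 = -25/49 ≈ -0.51020)
l(-5, -273)/f = ((-273)² - 101*(-273) - 101*(-5) - 273*(-5))/(-25/49) = (74529 + 27573 + 505 + 1365)*(-49/25) = 103972*(-49/25) = -5094628/25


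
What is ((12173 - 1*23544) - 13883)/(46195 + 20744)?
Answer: -8418/22313 ≈ -0.37727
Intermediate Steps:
((12173 - 1*23544) - 13883)/(46195 + 20744) = ((12173 - 23544) - 13883)/66939 = (-11371 - 13883)*(1/66939) = -25254*1/66939 = -8418/22313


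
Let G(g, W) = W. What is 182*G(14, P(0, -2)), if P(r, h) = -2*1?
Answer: -364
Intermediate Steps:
P(r, h) = -2
182*G(14, P(0, -2)) = 182*(-2) = -364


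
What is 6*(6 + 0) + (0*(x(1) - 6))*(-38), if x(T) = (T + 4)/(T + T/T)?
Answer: 36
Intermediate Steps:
x(T) = (4 + T)/(1 + T) (x(T) = (4 + T)/(T + 1) = (4 + T)/(1 + T))
6*(6 + 0) + (0*(x(1) - 6))*(-38) = 6*(6 + 0) + (0*((4 + 1)/(1 + 1) - 6))*(-38) = 6*6 + (0*(5/2 - 6))*(-38) = 36 + (0*((½)*5 - 6))*(-38) = 36 + (0*(5/2 - 6))*(-38) = 36 + (0*(-7/2))*(-38) = 36 + 0*(-38) = 36 + 0 = 36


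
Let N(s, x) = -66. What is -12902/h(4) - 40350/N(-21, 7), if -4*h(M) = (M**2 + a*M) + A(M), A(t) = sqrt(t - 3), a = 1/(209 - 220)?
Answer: 7475243/2013 ≈ 3713.5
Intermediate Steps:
a = -1/11 (a = 1/(-11) = -1/11 ≈ -0.090909)
A(t) = sqrt(-3 + t)
h(M) = -M**2/4 - sqrt(-3 + M)/4 + M/44 (h(M) = -((M**2 - M/11) + sqrt(-3 + M))/4 = -(M**2 + sqrt(-3 + M) - M/11)/4 = -M**2/4 - sqrt(-3 + M)/4 + M/44)
-12902/h(4) - 40350/N(-21, 7) = -12902/(-1/4*4**2 - sqrt(-3 + 4)/4 + (1/44)*4) - 40350/(-66) = -12902/(-1/4*16 - sqrt(1)/4 + 1/11) - 40350*(-1/66) = -12902/(-4 - 1/4*1 + 1/11) + 6725/11 = -12902/(-4 - 1/4 + 1/11) + 6725/11 = -12902/(-183/44) + 6725/11 = -12902*(-44/183) + 6725/11 = 567688/183 + 6725/11 = 7475243/2013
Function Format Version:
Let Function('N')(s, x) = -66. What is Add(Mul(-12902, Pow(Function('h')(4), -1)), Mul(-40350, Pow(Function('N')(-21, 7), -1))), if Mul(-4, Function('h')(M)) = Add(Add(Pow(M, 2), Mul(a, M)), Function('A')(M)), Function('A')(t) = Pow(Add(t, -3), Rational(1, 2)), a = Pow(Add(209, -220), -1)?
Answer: Rational(7475243, 2013) ≈ 3713.5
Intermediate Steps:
a = Rational(-1, 11) (a = Pow(-11, -1) = Rational(-1, 11) ≈ -0.090909)
Function('A')(t) = Pow(Add(-3, t), Rational(1, 2))
Function('h')(M) = Add(Mul(Rational(-1, 4), Pow(M, 2)), Mul(Rational(-1, 4), Pow(Add(-3, M), Rational(1, 2))), Mul(Rational(1, 44), M)) (Function('h')(M) = Mul(Rational(-1, 4), Add(Add(Pow(M, 2), Mul(Rational(-1, 11), M)), Pow(Add(-3, M), Rational(1, 2)))) = Mul(Rational(-1, 4), Add(Pow(M, 2), Pow(Add(-3, M), Rational(1, 2)), Mul(Rational(-1, 11), M))) = Add(Mul(Rational(-1, 4), Pow(M, 2)), Mul(Rational(-1, 4), Pow(Add(-3, M), Rational(1, 2))), Mul(Rational(1, 44), M)))
Add(Mul(-12902, Pow(Function('h')(4), -1)), Mul(-40350, Pow(Function('N')(-21, 7), -1))) = Add(Mul(-12902, Pow(Add(Mul(Rational(-1, 4), Pow(4, 2)), Mul(Rational(-1, 4), Pow(Add(-3, 4), Rational(1, 2))), Mul(Rational(1, 44), 4)), -1)), Mul(-40350, Pow(-66, -1))) = Add(Mul(-12902, Pow(Add(Mul(Rational(-1, 4), 16), Mul(Rational(-1, 4), Pow(1, Rational(1, 2))), Rational(1, 11)), -1)), Mul(-40350, Rational(-1, 66))) = Add(Mul(-12902, Pow(Add(-4, Mul(Rational(-1, 4), 1), Rational(1, 11)), -1)), Rational(6725, 11)) = Add(Mul(-12902, Pow(Add(-4, Rational(-1, 4), Rational(1, 11)), -1)), Rational(6725, 11)) = Add(Mul(-12902, Pow(Rational(-183, 44), -1)), Rational(6725, 11)) = Add(Mul(-12902, Rational(-44, 183)), Rational(6725, 11)) = Add(Rational(567688, 183), Rational(6725, 11)) = Rational(7475243, 2013)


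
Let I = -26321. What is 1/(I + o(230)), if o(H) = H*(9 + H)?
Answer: 1/28649 ≈ 3.4905e-5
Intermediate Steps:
1/(I + o(230)) = 1/(-26321 + 230*(9 + 230)) = 1/(-26321 + 230*239) = 1/(-26321 + 54970) = 1/28649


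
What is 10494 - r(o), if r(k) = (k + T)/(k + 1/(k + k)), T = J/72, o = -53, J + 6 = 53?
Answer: 2122568539/202284 ≈ 10493.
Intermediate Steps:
J = 47 (J = -6 + 53 = 47)
T = 47/72 ≈ 0.65278
r(k) = (47/72 + k)/(k + 1/(2*k)) (r(k) = (k + 47/72)/(k + 1/(k + k)) = (47/72 + k)/(k + 1/(2*k)))
10494 - r(o) = 10494 - (-53)*(47 + 72*(-53))/(36*(1 + 2*(-53)²)) = 10494 - (-53)*(47 - 3816)/(36*(1 + 2*2809)) = 10494 - (-53)*(-3769)/(36*(1 + 5618)) = 10494 - (-53)*(-3769)/(36*5619) = 10494 - 1*199757/202284 = 10494 - 199757/202284 = 2122568539/202284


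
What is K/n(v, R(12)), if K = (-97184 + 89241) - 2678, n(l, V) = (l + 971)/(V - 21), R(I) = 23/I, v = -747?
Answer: 2432209/2688 ≈ 904.84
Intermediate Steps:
n(l, V) = (971 + l)/(-21 + V)
K = -10621 (K = -7943 - 2678 = -10621)
K/n(v, R(12)) = -10621*(-21 + 23/12)/(971 - 747) = -10621/(224/(-21 + 23*(1/12))) = -10621/(224/(-21 + 23/12)) = -10621/(224/(-229/12)) = -10621/((-12/229*224)) = -10621/(-2688/229) = -10621*(-229/2688) = 2432209/2688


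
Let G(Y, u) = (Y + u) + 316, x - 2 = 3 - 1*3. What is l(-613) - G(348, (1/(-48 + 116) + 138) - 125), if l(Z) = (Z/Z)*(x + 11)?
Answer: -45153/68 ≈ -664.01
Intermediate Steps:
x = 2 (x = 2 + (3 - 1*3) = 2 + (3 - 3) = 2 + 0 = 2)
G(Y, u) = 316 + Y + u
l(Z) = 13 (l(Z) = (Z/Z)*(2 + 11) = 1*13 = 13)
l(-613) - G(348, (1/(-48 + 116) + 138) - 125) = 13 - (316 + 348 + ((1/(-48 + 116) + 138) - 125)) = 13 - (316 + 348 + ((1/68 + 138) - 125)) = 13 - (316 + 348 + (9385/68 - 125)) = 13 - (316 + 348 + 885/68) = 13 - 1*46037/68 = 13 - 46037/68 = -45153/68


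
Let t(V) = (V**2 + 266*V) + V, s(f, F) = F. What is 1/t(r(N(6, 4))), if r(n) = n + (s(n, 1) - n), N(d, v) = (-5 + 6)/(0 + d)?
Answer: 1/268 ≈ 0.0037313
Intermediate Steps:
N(d, v) = 1/d
r(n) = 1 (r(n) = n + (1 - n) = 1)
t(V) = V**2 + 267*V
1/t(r(N(6, 4))) = 1/(1*(267 + 1)) = 1/(1*268) = 1/268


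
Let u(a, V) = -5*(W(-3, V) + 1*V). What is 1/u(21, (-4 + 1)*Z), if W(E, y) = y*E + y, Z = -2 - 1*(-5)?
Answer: -1/45 ≈ -0.022222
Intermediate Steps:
Z = 3 (Z = -2 + 5 = 3)
W(E, y) = y + E*y (W(E, y) = E*y + y = y + E*y)
u(a, V) = 5*V (u(a, V) = -5*(V*(1 - 3) + 1*V) = -5*(V*(-2) + V) = -5*(-2*V + V) = -(-5)*V = 5*V)
1/u(21, (-4 + 1)*Z) = 1/(5*((-4 + 1)*3)) = 1/(5*(-3*3)) = 1/(5*(-9)) = 1/(-45) = -1/45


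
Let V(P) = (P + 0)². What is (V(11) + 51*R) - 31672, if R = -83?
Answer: -35784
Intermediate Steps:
V(P) = P²
(V(11) + 51*R) - 31672 = (11² + 51*(-83)) - 31672 = (121 - 4233) - 31672 = -4112 - 31672 = -35784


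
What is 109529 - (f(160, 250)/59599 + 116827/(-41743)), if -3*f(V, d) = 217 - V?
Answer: 272497706697643/2487841057 ≈ 1.0953e+5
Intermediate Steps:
f(V, d) = -217/3 + V/3 (f(V, d) = -(217 - V)/3 = -217/3 + V/3)
109529 - (f(160, 250)/59599 + 116827/(-41743)) = 109529 - ((-217/3 + (⅓)*160)/59599 + 116827/(-41743)) = 109529 - ((-217/3 + 160/3)*(1/59599) + 116827*(-1/41743)) = 109529 - (-19*1/59599 - 116827/41743) = 109529 - (-19/59599 - 116827/41743) = 109529 - 1*(-6963565490/2487841057) = 109529 + 6963565490/2487841057 = 272497706697643/2487841057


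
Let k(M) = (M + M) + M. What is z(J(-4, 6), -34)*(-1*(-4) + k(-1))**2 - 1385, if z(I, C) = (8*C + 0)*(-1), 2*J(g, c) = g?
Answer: -1113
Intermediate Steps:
J(g, c) = g/2
z(I, C) = -8*C (z(I, C) = (8*C)*(-1) = -8*C)
k(M) = 3*M (k(M) = 2*M + M = 3*M)
z(J(-4, 6), -34)*(-1*(-4) + k(-1))**2 - 1385 = (-8*(-34))*(-1*(-4) + 3*(-1))**2 - 1385 = 272*(4 - 3)**2 - 1385 = 272*1**2 - 1385 = 272*1 - 1385 = 272 - 1385 = -1113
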